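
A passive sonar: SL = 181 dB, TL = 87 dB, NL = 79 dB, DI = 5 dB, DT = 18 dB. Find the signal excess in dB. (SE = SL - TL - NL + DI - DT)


2 dB


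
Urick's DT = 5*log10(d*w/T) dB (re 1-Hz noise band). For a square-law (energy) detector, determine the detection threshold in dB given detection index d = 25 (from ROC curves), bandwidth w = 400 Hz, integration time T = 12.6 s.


14.5 dB


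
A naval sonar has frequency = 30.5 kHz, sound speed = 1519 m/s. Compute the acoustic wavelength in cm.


4.98 cm


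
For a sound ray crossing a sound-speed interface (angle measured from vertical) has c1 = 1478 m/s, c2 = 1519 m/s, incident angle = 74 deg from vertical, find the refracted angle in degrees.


81.09 deg


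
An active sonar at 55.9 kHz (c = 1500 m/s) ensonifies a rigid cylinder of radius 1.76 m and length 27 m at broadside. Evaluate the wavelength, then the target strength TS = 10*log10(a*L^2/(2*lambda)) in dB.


Step 1: lambda = c/f = 1500/55900 = 0.02683 m
Step 2: TS = 10*log10(a*L^2/(2*lambda)) = 10*log10(1.76*27^2/(2*0.02683)) = 43.79

43.79 dB


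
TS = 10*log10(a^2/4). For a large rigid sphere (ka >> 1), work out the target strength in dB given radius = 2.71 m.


2.64 dB


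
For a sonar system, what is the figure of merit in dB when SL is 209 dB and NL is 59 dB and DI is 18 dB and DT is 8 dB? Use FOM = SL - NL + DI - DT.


FOM = SL - NL + DI - DT = 209 - 59 + 18 - 8 = 160

160 dB


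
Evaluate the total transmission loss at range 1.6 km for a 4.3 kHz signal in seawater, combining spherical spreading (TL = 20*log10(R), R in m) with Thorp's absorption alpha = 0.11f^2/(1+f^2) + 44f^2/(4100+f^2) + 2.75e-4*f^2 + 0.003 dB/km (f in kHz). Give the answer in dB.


Step 1 (Thorp): alpha = 0.11*18.49/(1+18.49) + 44*18.49/(4100+18.49) + 2.75e-4*18.49 + 0.003 = 0.31 dB/km
Step 2: TL_spread = 20*log10(1600) = 64.08 dB
Step 3: TL_abs = alpha*R = 0.31 * 1.6 = 0.5 dB
Step 4: TL_total = 64.08 + 0.5 = 64.58

64.58 dB


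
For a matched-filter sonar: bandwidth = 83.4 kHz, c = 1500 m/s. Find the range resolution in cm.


0.9 cm


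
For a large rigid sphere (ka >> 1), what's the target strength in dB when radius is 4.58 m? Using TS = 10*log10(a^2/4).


TS = 10*log10(4.58^2 / 4) = 10*log10(5.2441) = 7.2

7.2 dB


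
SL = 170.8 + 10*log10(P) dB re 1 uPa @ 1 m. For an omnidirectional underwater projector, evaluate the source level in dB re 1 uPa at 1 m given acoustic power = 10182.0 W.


210.88 dB


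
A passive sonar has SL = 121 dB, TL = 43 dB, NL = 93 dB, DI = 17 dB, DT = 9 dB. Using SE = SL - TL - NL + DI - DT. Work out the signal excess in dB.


SE = SL - TL - NL + DI - DT = 121 - 43 - 93 + 17 - 9 = -7

-7 dB


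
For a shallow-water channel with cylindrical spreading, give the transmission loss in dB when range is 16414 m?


TL = 10*log10(16414) = 42.15

42.15 dB


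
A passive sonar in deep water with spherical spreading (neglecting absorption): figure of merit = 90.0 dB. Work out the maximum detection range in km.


At max range FOM = TL, so 20*log10(R) = 90.0
R = 10^(90.0/20) = 31622.78 m = 31.62 km

31.62 km


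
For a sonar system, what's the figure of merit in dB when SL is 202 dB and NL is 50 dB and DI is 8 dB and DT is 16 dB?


FOM = SL - NL + DI - DT = 202 - 50 + 8 - 16 = 144

144 dB


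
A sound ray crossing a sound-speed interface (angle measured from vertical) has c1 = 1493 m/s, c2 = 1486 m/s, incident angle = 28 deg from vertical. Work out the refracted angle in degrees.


sin(theta2) = (c2/c1)*sin(theta1) = (1486/1493)*sin(28 deg) = 0.46727
theta2 = arcsin(0.46727) = 27.86

27.86 deg


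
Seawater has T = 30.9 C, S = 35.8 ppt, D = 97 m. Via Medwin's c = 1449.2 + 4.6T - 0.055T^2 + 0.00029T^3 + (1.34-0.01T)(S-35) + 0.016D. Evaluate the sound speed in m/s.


c = 1449.2 + 4.6*30.9 - 0.055*30.9^2 + 0.00029*30.9^3 + (1.34 - 0.01*30.9)*(35.8 - 35) + 0.016*97 = 1549.76

1549.76 m/s


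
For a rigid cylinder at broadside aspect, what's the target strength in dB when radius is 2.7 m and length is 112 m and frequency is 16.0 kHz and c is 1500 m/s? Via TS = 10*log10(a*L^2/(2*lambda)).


lambda = 1500/16000 = 0.09375 m
TS = 10*log10(2.7*112^2/(2*0.09375)) = 52.57

52.57 dB


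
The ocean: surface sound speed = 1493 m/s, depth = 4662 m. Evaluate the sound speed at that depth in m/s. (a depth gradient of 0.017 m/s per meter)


1572.254 m/s


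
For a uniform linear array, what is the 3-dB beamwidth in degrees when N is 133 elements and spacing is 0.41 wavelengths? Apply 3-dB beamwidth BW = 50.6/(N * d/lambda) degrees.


BW = 50.6 / (133 * 0.41) = 50.6 / 54.53 = 0.93

0.93 deg


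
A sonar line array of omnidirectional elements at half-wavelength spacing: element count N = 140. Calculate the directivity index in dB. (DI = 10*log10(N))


DI = 10*log10(140) = 21.46

21.46 dB


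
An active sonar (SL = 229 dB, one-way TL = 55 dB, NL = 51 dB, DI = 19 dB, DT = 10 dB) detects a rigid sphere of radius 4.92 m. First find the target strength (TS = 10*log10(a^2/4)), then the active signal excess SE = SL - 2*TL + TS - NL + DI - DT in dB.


Step 1: TS = 10*log10(4.92^2/4) = 7.82 dB
Step 2: SE = SL - 2*TL + TS - NL + DI - DT = 229 - 2*55 + (7.82) - 51 + 19 - 10 = 84.82

84.82 dB


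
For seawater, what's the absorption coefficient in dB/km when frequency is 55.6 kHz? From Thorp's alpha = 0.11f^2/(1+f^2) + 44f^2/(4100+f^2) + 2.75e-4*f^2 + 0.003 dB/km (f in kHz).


f^2 = 3091.36
alpha = 0.11*3091.36/(1+3091.36) + 44*3091.36/(4100+3091.36) + 2.75e-4*3091.36 + 0.003 = 19.877

19.877 dB/km


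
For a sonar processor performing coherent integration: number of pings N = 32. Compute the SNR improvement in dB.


Gain = 10*log10(32) = 15.05

15.05 dB


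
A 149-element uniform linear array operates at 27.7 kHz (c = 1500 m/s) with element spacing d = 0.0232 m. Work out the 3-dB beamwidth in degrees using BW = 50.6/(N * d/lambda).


Step 1: lambda = 1500/27700 = 0.05415 m
Step 2: d/lambda = 0.0232/0.05415 = 0.4284
Step 3: BW = 50.6/(N * d/lambda) = 50.6/(149 * 0.4284) = 0.79

0.79 deg


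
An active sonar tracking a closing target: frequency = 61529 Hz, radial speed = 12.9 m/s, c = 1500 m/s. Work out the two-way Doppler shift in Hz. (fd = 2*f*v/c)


fd = 2*f*v/c = 2 * 61529 * 12.9 / 1500 = 1058.3

1058.3 Hz


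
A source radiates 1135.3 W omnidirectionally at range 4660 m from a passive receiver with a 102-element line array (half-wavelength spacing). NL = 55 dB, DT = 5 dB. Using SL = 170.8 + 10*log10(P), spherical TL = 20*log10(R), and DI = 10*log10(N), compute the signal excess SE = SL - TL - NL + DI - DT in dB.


Step 1: SL = 170.8 + 10*log10(1135.3) = 201.35 dB
Step 2: TL = 20*log10(4660) = 73.37 dB
Step 3: DI = 10*log10(102) = 20.09 dB
Step 4: SE = SL - TL - NL + DI - DT = 201.35 - 73.37 - 55 + 20.09 - 5 = 88.07

88.07 dB


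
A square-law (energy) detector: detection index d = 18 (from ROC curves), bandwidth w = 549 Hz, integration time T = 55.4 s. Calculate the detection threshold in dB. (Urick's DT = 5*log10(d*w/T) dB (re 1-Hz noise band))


11.26 dB


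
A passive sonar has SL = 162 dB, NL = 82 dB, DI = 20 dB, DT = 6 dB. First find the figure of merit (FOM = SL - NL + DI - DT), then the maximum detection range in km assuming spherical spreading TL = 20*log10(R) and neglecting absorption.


Step 1: FOM = SL - NL + DI - DT = 162 - 82 + 20 - 6 = 94 dB
Step 2: at max range FOM = TL = 20*log10(R), so R = 10^(94/20) = 50118.72 m = 50.12 km

50.12 km


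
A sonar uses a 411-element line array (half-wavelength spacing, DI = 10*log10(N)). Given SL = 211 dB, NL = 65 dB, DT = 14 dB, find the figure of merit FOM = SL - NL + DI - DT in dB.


Step 1: DI = 10*log10(411) = 26.14 dB
Step 2: FOM = SL - NL + DI - DT = 211 - 65 + 26.14 - 14 = 158.14

158.14 dB


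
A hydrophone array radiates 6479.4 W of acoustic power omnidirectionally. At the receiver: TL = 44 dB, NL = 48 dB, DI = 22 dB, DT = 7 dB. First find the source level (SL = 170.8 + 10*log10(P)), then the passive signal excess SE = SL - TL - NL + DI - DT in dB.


Step 1: SL = 170.8 + 10*log10(6479.4) = 208.92 dB
Step 2: SE = SL - TL - NL + DI - DT = 208.92 - 44 - 48 + 22 - 7 = 131.92

131.92 dB


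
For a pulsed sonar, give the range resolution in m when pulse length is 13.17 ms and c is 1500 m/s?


9.8775 m


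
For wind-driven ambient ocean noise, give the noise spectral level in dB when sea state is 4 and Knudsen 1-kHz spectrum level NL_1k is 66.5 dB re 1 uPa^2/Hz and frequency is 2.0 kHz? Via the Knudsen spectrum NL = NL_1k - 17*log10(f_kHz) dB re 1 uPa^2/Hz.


NL = NL_1k - 17*log10(f_kHz) = 66.5 - 17*log10(2.0) = 66.5 - (5.12) = 61.38

61.38 dB


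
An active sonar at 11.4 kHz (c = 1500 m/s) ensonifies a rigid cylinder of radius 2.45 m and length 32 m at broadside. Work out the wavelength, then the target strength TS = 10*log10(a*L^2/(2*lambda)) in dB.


Step 1: lambda = c/f = 1500/11400 = 0.13158 m
Step 2: TS = 10*log10(a*L^2/(2*lambda)) = 10*log10(2.45*32^2/(2*0.13158)) = 39.79

39.79 dB


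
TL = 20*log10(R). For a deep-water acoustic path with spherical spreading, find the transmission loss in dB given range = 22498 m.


TL = 20*log10(22498) = 87.04

87.04 dB


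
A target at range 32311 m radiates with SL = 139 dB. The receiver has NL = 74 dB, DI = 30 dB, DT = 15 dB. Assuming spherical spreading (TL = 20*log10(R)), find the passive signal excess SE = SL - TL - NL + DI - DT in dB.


Step 1: TL = 20*log10(32311) = 90.19 dB
Step 2: SE = 139 - 90.19 - 74 + 30 - 15 = -10.19

-10.19 dB


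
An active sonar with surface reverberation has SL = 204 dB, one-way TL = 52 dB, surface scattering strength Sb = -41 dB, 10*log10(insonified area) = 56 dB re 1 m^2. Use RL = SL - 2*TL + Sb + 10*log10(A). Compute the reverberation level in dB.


RL = SL - 2*TL + Sb + 10*log10(A) = 204 - 2*52 + (-41) + 56 = 115

115 dB


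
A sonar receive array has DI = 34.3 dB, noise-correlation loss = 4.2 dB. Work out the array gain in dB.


AG = DI - L_corr = 34.3 - 4.2 = 30.1

30.1 dB


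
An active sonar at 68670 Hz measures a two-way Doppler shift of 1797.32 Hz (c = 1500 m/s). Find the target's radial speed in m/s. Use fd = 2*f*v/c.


From fd = 2*f*v/c, v = c*fd/(2*f) = 1500 * 1797.32 / (2*68670) = 19.63

19.63 m/s


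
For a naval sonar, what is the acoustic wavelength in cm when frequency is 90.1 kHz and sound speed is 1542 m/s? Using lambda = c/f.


1.71 cm


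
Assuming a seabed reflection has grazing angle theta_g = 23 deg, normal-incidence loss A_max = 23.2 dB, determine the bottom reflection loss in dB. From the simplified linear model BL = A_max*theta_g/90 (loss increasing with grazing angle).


BL = A_max * theta_g / 90 = 23.2 * 23 / 90 = 5.93

5.93 dB


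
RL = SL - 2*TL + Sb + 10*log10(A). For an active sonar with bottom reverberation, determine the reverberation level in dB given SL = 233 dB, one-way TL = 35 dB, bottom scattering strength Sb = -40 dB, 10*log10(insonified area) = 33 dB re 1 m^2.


RL = SL - 2*TL + Sb + 10*log10(A) = 233 - 2*35 + (-40) + 33 = 156

156 dB


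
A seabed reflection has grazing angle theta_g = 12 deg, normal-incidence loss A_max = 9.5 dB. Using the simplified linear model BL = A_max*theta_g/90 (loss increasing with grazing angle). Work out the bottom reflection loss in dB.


1.27 dB


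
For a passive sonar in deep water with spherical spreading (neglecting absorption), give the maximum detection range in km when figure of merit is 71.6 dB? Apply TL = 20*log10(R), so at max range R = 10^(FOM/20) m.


At max range FOM = TL, so 20*log10(R) = 71.6
R = 10^(71.6/20) = 3801.89 m = 3.8 km

3.8 km


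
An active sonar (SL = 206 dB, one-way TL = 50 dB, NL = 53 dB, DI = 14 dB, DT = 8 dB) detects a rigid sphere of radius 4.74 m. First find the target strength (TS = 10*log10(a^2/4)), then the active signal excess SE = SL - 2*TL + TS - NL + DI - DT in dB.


Step 1: TS = 10*log10(4.74^2/4) = 7.49 dB
Step 2: SE = SL - 2*TL + TS - NL + DI - DT = 206 - 2*50 + (7.49) - 53 + 14 - 8 = 66.49

66.49 dB


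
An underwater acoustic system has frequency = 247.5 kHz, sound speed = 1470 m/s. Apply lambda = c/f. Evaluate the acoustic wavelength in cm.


lambda = c/f = 1470 / 247500 = 0.0059 m = 0.59 cm

0.59 cm


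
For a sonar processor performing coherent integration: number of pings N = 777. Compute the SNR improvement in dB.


Gain = 10*log10(777) = 28.9

28.9 dB


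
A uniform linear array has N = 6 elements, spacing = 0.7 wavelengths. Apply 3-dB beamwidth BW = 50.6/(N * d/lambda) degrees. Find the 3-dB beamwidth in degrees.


BW = 50.6 / (6 * 0.7) = 50.6 / 4.2 = 12.05

12.05 deg


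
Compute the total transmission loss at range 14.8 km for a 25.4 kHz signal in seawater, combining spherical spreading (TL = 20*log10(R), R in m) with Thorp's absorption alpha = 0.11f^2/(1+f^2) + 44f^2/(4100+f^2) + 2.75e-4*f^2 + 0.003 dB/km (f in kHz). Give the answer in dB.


Step 1 (Thorp): alpha = 0.11*645.16/(1+645.16) + 44*645.16/(4100+645.16) + 2.75e-4*645.16 + 0.003 = 6.2726 dB/km
Step 2: TL_spread = 20*log10(14800) = 83.41 dB
Step 3: TL_abs = alpha*R = 6.2726 * 14.8 = 92.83 dB
Step 4: TL_total = 83.41 + 92.83 = 176.24

176.24 dB


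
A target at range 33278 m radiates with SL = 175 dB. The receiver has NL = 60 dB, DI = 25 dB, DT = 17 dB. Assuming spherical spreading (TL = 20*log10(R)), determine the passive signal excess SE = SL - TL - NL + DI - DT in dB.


Step 1: TL = 20*log10(33278) = 90.44 dB
Step 2: SE = 175 - 90.44 - 60 + 25 - 17 = 32.56

32.56 dB


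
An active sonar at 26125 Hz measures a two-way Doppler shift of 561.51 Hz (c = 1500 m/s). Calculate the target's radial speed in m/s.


From fd = 2*f*v/c, v = c*fd/(2*f) = 1500 * 561.51 / (2*26125) = 16.12

16.12 m/s


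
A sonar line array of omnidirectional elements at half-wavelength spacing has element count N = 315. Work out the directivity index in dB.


DI = 10*log10(315) = 24.98

24.98 dB


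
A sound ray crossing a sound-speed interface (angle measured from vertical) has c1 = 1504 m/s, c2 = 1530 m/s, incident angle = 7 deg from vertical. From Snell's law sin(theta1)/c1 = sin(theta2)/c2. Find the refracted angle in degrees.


sin(theta2) = (c2/c1)*sin(theta1) = (1530/1504)*sin(7 deg) = 0.12398
theta2 = arcsin(0.12398) = 7.12

7.12 deg


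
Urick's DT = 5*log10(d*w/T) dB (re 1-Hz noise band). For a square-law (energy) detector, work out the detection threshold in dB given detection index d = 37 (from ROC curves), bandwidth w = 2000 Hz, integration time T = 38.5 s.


DT = 5*log10(d*w/T) = 5*log10(37 * 2000 / 38.5) = 5*log10(1922.08) = 16.42

16.42 dB


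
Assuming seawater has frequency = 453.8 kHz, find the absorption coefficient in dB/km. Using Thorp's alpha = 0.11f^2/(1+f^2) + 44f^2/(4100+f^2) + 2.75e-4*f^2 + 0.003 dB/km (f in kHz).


f^2 = 205934.44
alpha = 0.11*205934.44/(1+205934.44) + 44*205934.44/(4100+205934.44) + 2.75e-4*205934.44 + 0.003 = 99.886

99.886 dB/km


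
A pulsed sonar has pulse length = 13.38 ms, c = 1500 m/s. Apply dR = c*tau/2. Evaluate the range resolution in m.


dR = c*tau/2 = 1500 * 13.38e-3 / 2 = 10.035

10.035 m


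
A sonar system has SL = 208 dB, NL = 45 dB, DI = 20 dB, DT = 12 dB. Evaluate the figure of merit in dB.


171 dB


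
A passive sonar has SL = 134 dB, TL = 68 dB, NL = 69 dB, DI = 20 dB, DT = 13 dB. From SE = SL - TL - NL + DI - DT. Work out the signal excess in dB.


SE = SL - TL - NL + DI - DT = 134 - 68 - 69 + 20 - 13 = 4

4 dB


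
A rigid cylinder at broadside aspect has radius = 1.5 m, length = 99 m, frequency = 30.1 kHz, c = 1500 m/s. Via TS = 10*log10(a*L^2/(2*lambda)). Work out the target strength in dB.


lambda = 1500/30100 = 0.04983 m
TS = 10*log10(1.5*99^2/(2*0.04983)) = 51.69

51.69 dB


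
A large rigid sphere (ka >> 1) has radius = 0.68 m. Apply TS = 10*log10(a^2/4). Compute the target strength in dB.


-9.37 dB


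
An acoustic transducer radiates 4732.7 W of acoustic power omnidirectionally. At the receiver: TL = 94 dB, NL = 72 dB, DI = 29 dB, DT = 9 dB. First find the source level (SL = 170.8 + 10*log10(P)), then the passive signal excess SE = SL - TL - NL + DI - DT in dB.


Step 1: SL = 170.8 + 10*log10(4732.7) = 207.55 dB
Step 2: SE = SL - TL - NL + DI - DT = 207.55 - 94 - 72 + 29 - 9 = 61.55

61.55 dB


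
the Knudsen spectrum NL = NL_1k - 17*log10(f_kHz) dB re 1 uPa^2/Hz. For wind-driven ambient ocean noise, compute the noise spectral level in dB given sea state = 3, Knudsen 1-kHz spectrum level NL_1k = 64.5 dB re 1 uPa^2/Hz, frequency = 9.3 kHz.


NL = NL_1k - 17*log10(f_kHz) = 64.5 - 17*log10(9.3) = 64.5 - (16.46) = 48.04

48.04 dB


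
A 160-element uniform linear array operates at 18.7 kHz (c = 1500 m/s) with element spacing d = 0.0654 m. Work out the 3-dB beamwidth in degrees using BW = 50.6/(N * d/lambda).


0.39 deg


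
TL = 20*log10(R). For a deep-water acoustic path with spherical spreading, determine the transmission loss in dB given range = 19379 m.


TL = 20*log10(19379) = 85.75

85.75 dB


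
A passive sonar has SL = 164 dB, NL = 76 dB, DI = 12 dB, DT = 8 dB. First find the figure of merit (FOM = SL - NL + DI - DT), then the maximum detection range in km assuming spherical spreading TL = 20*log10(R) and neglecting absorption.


Step 1: FOM = SL - NL + DI - DT = 164 - 76 + 12 - 8 = 92 dB
Step 2: at max range FOM = TL = 20*log10(R), so R = 10^(92/20) = 39810.72 m = 39.81 km

39.81 km


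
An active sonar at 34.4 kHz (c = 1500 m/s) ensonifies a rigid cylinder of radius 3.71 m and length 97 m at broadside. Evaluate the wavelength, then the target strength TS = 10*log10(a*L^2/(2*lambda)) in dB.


Step 1: lambda = c/f = 1500/34400 = 0.0436 m
Step 2: TS = 10*log10(a*L^2/(2*lambda)) = 10*log10(3.71*97^2/(2*0.0436)) = 56.02

56.02 dB


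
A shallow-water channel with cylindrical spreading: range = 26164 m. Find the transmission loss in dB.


TL = 10*log10(26164) = 44.18

44.18 dB


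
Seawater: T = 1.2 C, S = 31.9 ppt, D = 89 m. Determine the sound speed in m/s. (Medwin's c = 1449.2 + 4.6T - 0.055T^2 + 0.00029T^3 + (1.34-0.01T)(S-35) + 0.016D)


c = 1449.2 + 4.6*1.2 - 0.055*1.2^2 + 0.00029*1.2^3 + (1.34 - 0.01*1.2)*(31.9 - 35) + 0.016*89 = 1451.95

1451.95 m/s


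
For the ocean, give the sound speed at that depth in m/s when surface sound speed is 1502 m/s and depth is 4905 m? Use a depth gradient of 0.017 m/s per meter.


c = 1502 + 0.017 * 4905 = 1585.385

1585.385 m/s


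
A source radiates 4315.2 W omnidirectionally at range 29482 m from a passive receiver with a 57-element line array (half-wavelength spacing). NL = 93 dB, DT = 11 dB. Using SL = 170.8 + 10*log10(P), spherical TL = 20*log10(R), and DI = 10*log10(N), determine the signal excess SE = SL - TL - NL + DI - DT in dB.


31.32 dB


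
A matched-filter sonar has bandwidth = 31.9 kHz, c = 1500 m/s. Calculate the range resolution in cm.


dR = c/(2*BW) = 1500 / (2 * 31.9e3) = 0.0235 m = 2.35 cm

2.35 cm


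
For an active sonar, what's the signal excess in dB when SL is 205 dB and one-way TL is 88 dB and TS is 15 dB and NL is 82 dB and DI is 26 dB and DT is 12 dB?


SE = SL - 2*TL + TS - NL + DI - DT = 205 - 2*88 + (15) - 82 + 26 - 12 = -24

-24 dB


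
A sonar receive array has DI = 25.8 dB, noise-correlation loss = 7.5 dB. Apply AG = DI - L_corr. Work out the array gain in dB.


AG = DI - L_corr = 25.8 - 7.5 = 18.3

18.3 dB


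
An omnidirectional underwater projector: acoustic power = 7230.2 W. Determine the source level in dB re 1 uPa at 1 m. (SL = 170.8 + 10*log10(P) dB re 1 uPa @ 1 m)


SL = 170.8 + 10*log10(7230.2) = 170.8 + 38.59 = 209.39

209.39 dB


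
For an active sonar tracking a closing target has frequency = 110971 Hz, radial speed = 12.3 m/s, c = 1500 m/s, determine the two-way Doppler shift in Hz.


1819.92 Hz


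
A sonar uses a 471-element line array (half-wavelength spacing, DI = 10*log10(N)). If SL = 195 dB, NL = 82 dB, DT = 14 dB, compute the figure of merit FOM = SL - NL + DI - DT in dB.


Step 1: DI = 10*log10(471) = 26.73 dB
Step 2: FOM = SL - NL + DI - DT = 195 - 82 + 26.73 - 14 = 125.73

125.73 dB


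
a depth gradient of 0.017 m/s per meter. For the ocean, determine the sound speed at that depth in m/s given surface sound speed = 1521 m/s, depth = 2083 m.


c = 1521 + 0.017 * 2083 = 1556.411

1556.411 m/s


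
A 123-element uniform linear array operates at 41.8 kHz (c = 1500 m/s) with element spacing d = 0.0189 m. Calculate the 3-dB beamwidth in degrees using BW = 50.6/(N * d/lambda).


Step 1: lambda = 1500/41800 = 0.03589 m
Step 2: d/lambda = 0.0189/0.03589 = 0.5266
Step 3: BW = 50.6/(N * d/lambda) = 50.6/(123 * 0.5266) = 0.78

0.78 deg


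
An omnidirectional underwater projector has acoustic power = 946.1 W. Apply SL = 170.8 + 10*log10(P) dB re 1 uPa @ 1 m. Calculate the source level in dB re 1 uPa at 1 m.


SL = 170.8 + 10*log10(946.1) = 170.8 + 29.76 = 200.56

200.56 dB


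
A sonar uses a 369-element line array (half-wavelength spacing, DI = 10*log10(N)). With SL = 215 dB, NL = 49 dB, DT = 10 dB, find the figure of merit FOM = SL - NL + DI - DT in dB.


181.67 dB


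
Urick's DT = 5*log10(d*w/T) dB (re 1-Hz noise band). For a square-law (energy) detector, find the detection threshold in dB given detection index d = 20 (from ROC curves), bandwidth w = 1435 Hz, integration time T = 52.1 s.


DT = 5*log10(d*w/T) = 5*log10(20 * 1435 / 52.1) = 5*log10(550.86) = 13.71

13.71 dB


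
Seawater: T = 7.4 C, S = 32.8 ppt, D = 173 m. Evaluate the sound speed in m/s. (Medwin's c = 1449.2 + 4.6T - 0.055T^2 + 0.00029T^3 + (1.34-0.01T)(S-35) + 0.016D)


1480.33 m/s


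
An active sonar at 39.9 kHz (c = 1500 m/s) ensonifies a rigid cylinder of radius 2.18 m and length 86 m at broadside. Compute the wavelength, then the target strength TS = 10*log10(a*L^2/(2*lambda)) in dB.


Step 1: lambda = c/f = 1500/39900 = 0.03759 m
Step 2: TS = 10*log10(a*L^2/(2*lambda)) = 10*log10(2.18*86^2/(2*0.03759)) = 53.31

53.31 dB


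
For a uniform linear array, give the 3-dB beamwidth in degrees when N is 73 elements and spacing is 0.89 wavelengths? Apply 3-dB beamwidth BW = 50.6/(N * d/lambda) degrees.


BW = 50.6 / (73 * 0.89) = 50.6 / 64.97 = 0.78

0.78 deg


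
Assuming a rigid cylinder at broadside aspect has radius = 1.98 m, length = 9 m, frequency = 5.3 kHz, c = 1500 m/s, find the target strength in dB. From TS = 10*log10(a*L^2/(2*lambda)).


lambda = 1500/5300 = 0.28302 m
TS = 10*log10(1.98*9^2/(2*0.28302)) = 24.52

24.52 dB


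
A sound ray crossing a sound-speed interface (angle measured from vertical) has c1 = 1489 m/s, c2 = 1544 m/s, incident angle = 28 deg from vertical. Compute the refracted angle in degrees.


sin(theta2) = (c2/c1)*sin(theta1) = (1544/1489)*sin(28 deg) = 0.48681
theta2 = arcsin(0.48681) = 29.13

29.13 deg


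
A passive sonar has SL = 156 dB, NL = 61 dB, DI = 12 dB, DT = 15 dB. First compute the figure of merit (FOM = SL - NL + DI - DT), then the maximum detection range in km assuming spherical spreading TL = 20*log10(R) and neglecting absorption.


Step 1: FOM = SL - NL + DI - DT = 156 - 61 + 12 - 15 = 92 dB
Step 2: at max range FOM = TL = 20*log10(R), so R = 10^(92/20) = 39810.72 m = 39.81 km

39.81 km


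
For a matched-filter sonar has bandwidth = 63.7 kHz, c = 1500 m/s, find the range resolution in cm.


dR = c/(2*BW) = 1500 / (2 * 63.7e3) = 0.0118 m = 1.18 cm

1.18 cm


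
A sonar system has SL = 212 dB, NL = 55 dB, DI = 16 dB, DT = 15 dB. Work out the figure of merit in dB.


158 dB


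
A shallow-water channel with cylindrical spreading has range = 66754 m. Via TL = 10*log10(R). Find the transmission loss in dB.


TL = 10*log10(66754) = 48.24

48.24 dB


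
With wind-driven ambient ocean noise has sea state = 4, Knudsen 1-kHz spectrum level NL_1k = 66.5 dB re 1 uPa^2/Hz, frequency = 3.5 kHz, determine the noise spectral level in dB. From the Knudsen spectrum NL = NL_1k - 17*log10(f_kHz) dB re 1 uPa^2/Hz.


57.25 dB


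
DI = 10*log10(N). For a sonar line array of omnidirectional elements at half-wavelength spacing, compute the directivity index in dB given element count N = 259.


DI = 10*log10(259) = 24.13

24.13 dB


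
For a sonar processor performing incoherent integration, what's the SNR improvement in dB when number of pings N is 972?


14.94 dB


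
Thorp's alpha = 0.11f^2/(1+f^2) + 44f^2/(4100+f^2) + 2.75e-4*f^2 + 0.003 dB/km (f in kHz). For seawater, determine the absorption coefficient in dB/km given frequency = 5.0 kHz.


f^2 = 25.0
alpha = 0.11*25.0/(1+25.0) + 44*25.0/(4100+25.0) + 2.75e-4*25.0 + 0.003 = 0.382

0.382 dB/km


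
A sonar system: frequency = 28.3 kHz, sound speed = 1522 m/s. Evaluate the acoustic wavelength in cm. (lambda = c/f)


lambda = c/f = 1522 / 28300 = 0.0538 m = 5.38 cm

5.38 cm


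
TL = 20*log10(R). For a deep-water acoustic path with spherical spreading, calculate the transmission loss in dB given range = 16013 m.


TL = 20*log10(16013) = 84.09

84.09 dB


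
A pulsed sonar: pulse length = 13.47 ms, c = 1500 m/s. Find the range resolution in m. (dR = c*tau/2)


dR = c*tau/2 = 1500 * 13.47e-3 / 2 = 10.1025

10.1025 m


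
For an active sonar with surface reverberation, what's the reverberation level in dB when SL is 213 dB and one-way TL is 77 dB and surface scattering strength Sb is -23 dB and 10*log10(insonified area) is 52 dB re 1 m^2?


RL = SL - 2*TL + Sb + 10*log10(A) = 213 - 2*77 + (-23) + 52 = 88

88 dB


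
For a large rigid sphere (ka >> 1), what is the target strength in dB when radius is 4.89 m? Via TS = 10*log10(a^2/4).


TS = 10*log10(4.89^2 / 4) = 10*log10(5.978025) = 7.77

7.77 dB


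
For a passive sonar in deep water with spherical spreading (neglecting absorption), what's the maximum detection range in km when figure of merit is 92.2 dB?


At max range FOM = TL, so 20*log10(R) = 92.2
R = 10^(92.2/20) = 40738.03 m = 40.74 km

40.74 km


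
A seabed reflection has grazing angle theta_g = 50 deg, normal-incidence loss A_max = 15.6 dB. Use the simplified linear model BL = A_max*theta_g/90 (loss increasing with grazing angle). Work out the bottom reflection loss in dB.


BL = A_max * theta_g / 90 = 15.6 * 50 / 90 = 8.67

8.67 dB


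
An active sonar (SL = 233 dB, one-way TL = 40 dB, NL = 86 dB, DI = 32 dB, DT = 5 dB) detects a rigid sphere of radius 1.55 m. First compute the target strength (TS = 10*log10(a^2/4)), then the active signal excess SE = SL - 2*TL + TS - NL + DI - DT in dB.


Step 1: TS = 10*log10(1.55^2/4) = -2.21 dB
Step 2: SE = SL - 2*TL + TS - NL + DI - DT = 233 - 2*40 + (-2.21) - 86 + 32 - 5 = 91.79

91.79 dB


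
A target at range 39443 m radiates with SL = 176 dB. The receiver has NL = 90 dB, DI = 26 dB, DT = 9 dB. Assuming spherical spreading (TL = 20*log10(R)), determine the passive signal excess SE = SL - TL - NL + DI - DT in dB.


Step 1: TL = 20*log10(39443) = 91.92 dB
Step 2: SE = 176 - 91.92 - 90 + 26 - 9 = 11.08

11.08 dB


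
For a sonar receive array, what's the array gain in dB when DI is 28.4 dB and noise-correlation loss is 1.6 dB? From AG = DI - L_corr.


AG = DI - L_corr = 28.4 - 1.6 = 26.8

26.8 dB


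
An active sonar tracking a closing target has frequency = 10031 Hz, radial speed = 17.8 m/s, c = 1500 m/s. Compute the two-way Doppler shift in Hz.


fd = 2*f*v/c = 2 * 10031 * 17.8 / 1500 = 238.07

238.07 Hz


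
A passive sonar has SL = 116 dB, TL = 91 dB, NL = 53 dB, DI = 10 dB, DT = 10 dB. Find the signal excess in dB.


-28 dB


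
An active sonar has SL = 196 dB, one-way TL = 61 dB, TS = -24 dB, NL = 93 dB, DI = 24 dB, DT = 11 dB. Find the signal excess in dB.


-30 dB


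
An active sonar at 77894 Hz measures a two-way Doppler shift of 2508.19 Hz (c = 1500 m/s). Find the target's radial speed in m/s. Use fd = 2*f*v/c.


24.15 m/s


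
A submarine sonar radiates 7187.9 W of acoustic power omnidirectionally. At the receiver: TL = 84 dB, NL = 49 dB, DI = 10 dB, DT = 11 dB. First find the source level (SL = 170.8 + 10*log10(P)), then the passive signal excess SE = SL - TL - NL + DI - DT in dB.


Step 1: SL = 170.8 + 10*log10(7187.9) = 209.37 dB
Step 2: SE = SL - TL - NL + DI - DT = 209.37 - 84 - 49 + 10 - 11 = 75.37

75.37 dB


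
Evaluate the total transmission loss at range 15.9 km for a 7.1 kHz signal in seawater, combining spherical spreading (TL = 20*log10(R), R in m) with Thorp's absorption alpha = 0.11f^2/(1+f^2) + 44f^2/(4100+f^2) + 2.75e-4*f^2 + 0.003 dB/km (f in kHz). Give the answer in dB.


94.51 dB


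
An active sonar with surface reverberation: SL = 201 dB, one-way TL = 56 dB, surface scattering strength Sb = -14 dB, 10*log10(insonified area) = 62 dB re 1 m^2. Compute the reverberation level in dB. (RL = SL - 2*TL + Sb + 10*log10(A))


RL = SL - 2*TL + Sb + 10*log10(A) = 201 - 2*56 + (-14) + 62 = 137

137 dB


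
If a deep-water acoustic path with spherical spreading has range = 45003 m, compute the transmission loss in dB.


TL = 20*log10(45003) = 93.06

93.06 dB


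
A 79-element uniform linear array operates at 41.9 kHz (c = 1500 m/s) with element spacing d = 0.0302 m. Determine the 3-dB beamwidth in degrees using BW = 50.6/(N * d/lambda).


0.76 deg


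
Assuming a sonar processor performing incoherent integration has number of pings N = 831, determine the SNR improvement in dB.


Gain = 5*log10(831) = 14.6

14.6 dB


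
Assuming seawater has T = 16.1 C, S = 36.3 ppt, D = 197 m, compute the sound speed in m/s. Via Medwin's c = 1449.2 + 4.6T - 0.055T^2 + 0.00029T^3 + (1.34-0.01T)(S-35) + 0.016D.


c = 1449.2 + 4.6*16.1 - 0.055*16.1^2 + 0.00029*16.1^3 + (1.34 - 0.01*16.1)*(36.3 - 35) + 0.016*197 = 1514.9

1514.9 m/s


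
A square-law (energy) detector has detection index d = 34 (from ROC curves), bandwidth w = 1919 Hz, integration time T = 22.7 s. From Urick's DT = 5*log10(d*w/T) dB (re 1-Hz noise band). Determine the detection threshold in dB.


DT = 5*log10(d*w/T) = 5*log10(34 * 1919 / 22.7) = 5*log10(2874.27) = 17.29

17.29 dB


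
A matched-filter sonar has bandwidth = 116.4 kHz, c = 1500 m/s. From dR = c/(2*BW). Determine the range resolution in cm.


dR = c/(2*BW) = 1500 / (2 * 116.4e3) = 0.0064 m = 0.64 cm

0.64 cm


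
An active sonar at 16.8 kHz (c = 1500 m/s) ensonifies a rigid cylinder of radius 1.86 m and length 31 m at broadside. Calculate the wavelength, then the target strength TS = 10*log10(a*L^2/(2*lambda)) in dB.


Step 1: lambda = c/f = 1500/16800 = 0.08929 m
Step 2: TS = 10*log10(a*L^2/(2*lambda)) = 10*log10(1.86*31^2/(2*0.08929)) = 40.0

40.0 dB


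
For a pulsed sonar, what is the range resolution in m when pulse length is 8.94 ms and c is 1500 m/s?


dR = c*tau/2 = 1500 * 8.94e-3 / 2 = 6.705

6.705 m


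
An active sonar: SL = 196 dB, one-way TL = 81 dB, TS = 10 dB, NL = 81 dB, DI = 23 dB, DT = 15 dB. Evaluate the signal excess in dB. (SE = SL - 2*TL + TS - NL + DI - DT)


SE = SL - 2*TL + TS - NL + DI - DT = 196 - 2*81 + (10) - 81 + 23 - 15 = -29

-29 dB


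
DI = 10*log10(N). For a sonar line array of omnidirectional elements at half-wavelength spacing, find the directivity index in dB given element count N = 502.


27.01 dB


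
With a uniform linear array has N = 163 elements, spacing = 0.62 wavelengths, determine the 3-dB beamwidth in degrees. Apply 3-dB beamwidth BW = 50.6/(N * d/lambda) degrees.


BW = 50.6 / (163 * 0.62) = 50.6 / 101.06 = 0.5

0.5 deg


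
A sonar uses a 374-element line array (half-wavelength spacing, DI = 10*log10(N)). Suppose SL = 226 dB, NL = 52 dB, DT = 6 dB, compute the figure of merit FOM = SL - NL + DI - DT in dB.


193.73 dB


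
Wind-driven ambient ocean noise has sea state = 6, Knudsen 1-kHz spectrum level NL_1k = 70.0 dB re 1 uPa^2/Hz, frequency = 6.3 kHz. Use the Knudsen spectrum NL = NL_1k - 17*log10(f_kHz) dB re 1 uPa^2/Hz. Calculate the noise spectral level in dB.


NL = NL_1k - 17*log10(f_kHz) = 70.0 - 17*log10(6.3) = 70.0 - (13.59) = 56.41

56.41 dB


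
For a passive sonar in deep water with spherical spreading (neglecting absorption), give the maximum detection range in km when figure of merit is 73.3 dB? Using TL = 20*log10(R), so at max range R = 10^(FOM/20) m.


4.62 km


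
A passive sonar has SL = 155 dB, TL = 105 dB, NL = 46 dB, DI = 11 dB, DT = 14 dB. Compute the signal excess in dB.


SE = SL - TL - NL + DI - DT = 155 - 105 - 46 + 11 - 14 = 1

1 dB


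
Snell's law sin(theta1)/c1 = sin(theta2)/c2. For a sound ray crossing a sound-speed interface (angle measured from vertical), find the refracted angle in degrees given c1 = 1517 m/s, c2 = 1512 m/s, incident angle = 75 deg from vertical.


sin(theta2) = (c2/c1)*sin(theta1) = (1512/1517)*sin(75 deg) = 0.96274
theta2 = arcsin(0.96274) = 74.31

74.31 deg


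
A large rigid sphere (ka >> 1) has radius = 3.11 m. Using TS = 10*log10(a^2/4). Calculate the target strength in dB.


3.83 dB


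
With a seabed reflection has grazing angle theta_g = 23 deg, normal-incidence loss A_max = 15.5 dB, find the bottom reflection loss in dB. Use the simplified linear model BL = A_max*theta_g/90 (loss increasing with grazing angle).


BL = A_max * theta_g / 90 = 15.5 * 23 / 90 = 3.96

3.96 dB


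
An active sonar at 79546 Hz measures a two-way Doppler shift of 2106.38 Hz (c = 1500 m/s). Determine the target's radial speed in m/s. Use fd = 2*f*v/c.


19.86 m/s


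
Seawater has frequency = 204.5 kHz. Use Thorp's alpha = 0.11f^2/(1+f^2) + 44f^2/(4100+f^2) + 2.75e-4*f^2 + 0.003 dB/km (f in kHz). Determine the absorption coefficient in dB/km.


51.685 dB/km


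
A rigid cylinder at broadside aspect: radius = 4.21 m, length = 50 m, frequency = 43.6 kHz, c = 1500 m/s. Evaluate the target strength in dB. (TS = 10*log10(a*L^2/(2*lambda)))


51.85 dB


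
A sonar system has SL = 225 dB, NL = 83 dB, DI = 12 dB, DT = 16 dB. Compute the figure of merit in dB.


FOM = SL - NL + DI - DT = 225 - 83 + 12 - 16 = 138

138 dB


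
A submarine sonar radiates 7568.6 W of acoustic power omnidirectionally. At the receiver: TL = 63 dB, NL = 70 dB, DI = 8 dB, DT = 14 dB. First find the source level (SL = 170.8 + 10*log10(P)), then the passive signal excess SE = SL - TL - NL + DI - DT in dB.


Step 1: SL = 170.8 + 10*log10(7568.6) = 209.59 dB
Step 2: SE = SL - TL - NL + DI - DT = 209.59 - 63 - 70 + 8 - 14 = 70.59

70.59 dB


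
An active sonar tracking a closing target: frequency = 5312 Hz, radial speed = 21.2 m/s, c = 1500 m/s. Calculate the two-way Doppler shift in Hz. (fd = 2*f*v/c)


150.15 Hz


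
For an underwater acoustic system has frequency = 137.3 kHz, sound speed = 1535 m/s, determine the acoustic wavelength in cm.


lambda = c/f = 1535 / 137300 = 0.0112 m = 1.12 cm

1.12 cm


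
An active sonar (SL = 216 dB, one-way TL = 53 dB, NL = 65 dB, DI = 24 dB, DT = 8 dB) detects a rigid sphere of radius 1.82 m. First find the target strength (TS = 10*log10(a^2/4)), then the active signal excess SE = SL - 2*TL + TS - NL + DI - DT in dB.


Step 1: TS = 10*log10(1.82^2/4) = -0.82 dB
Step 2: SE = SL - 2*TL + TS - NL + DI - DT = 216 - 2*53 + (-0.82) - 65 + 24 - 8 = 60.18

60.18 dB


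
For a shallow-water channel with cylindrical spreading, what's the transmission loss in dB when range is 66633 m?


TL = 10*log10(66633) = 48.24

48.24 dB


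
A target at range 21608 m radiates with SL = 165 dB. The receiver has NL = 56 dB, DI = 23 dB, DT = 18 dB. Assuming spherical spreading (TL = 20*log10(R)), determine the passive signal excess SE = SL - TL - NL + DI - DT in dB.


Step 1: TL = 20*log10(21608) = 86.69 dB
Step 2: SE = 165 - 86.69 - 56 + 23 - 18 = 27.31

27.31 dB


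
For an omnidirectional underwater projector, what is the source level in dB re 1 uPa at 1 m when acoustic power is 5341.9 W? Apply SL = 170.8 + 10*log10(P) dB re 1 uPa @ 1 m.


SL = 170.8 + 10*log10(5341.9) = 170.8 + 37.28 = 208.08

208.08 dB


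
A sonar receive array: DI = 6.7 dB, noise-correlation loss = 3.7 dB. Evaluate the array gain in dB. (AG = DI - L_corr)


AG = DI - L_corr = 6.7 - 3.7 = 3.0

3.0 dB


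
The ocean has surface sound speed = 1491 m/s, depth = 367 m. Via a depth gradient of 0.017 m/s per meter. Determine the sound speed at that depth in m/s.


1497.239 m/s


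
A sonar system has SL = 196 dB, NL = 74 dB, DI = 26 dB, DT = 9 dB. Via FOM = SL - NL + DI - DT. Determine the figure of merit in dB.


FOM = SL - NL + DI - DT = 196 - 74 + 26 - 9 = 139

139 dB


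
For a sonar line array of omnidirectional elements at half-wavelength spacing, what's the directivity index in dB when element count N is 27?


DI = 10*log10(27) = 14.31

14.31 dB


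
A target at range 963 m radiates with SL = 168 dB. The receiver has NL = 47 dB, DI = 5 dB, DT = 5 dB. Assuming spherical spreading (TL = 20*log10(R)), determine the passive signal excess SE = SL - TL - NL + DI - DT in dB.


Step 1: TL = 20*log10(963) = 59.67 dB
Step 2: SE = 168 - 59.67 - 47 + 5 - 5 = 61.33

61.33 dB


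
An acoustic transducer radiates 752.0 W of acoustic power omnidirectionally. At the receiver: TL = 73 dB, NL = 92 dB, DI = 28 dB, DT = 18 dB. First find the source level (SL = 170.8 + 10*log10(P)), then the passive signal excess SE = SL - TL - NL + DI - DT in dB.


Step 1: SL = 170.8 + 10*log10(752.0) = 199.56 dB
Step 2: SE = SL - TL - NL + DI - DT = 199.56 - 73 - 92 + 28 - 18 = 44.56

44.56 dB


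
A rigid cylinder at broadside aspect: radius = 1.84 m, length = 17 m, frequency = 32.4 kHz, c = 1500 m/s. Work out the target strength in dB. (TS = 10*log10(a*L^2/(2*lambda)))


37.59 dB


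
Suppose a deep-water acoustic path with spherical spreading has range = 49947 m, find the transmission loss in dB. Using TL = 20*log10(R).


TL = 20*log10(49947) = 93.97

93.97 dB


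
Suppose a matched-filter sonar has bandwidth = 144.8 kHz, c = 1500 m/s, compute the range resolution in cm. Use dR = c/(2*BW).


dR = c/(2*BW) = 1500 / (2 * 144.8e3) = 0.0052 m = 0.52 cm

0.52 cm


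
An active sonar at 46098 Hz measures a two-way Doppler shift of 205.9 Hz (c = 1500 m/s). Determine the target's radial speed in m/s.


3.35 m/s


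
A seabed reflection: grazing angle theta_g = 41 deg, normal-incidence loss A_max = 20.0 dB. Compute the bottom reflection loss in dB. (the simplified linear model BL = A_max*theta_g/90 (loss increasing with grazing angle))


9.11 dB


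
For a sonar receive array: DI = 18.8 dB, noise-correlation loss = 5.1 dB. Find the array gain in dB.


13.7 dB


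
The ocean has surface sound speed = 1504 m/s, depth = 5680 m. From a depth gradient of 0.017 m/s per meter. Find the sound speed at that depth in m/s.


1600.56 m/s


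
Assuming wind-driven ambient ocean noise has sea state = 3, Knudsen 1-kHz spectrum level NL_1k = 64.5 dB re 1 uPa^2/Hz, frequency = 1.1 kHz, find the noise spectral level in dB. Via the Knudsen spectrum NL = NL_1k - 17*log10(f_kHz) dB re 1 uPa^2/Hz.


NL = NL_1k - 17*log10(f_kHz) = 64.5 - 17*log10(1.1) = 64.5 - (0.7) = 63.8

63.8 dB


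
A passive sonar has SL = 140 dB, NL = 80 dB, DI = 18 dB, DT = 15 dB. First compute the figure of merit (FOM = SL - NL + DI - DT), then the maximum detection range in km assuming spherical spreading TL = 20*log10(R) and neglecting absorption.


Step 1: FOM = SL - NL + DI - DT = 140 - 80 + 18 - 15 = 63 dB
Step 2: at max range FOM = TL = 20*log10(R), so R = 10^(63/20) = 1412.54 m = 1.41 km

1.41 km


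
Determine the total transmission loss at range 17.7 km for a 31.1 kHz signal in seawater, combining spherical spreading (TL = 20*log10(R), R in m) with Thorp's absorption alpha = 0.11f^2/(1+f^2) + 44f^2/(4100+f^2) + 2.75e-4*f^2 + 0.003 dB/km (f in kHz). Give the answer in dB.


Step 1 (Thorp): alpha = 0.11*967.21/(1+967.21) + 44*967.21/(4100+967.21) + 2.75e-4*967.21 + 0.003 = 8.7774 dB/km
Step 2: TL_spread = 20*log10(17700) = 84.96 dB
Step 3: TL_abs = alpha*R = 8.7774 * 17.7 = 155.36 dB
Step 4: TL_total = 84.96 + 155.36 = 240.32

240.32 dB
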